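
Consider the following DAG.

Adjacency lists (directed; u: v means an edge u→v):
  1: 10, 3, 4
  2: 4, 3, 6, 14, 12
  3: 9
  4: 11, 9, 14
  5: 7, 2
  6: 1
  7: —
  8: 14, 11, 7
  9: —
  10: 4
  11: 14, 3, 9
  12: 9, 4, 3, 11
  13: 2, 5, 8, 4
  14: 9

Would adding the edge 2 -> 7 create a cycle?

Adding 2→7 creates a cycle iff 7 can already reach 2.
Explore from 7: no path reaches 2. The graph stays acyclic.

No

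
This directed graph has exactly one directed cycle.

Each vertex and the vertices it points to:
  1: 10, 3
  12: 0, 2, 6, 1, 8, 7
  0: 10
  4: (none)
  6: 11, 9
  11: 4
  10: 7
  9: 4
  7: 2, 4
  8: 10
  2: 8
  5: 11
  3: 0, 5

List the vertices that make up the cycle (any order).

DFS with gray/black marking from 7:
7 gray
  2 gray
    8 gray
      10 gray
        10→7: 7 is gray → back edge
Back edge closes the cycle 7 → 2 → 8 → 10 → 7; its vertices are {2, 7, 8, 10}.

2, 7, 8, 10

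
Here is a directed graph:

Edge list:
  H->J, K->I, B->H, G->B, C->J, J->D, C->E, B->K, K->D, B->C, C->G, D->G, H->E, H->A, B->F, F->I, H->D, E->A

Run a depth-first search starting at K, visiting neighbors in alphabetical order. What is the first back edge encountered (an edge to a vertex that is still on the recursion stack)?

C->G

DFS from K (visiting neighbors in alphabetical order); mark gray on enter, black on exit:
K gray
  D gray
    G gray
      B gray
        C gray
          E gray
            A gray
            A black
          E black
          C→G: G is gray → back edge
First back edge: C → G.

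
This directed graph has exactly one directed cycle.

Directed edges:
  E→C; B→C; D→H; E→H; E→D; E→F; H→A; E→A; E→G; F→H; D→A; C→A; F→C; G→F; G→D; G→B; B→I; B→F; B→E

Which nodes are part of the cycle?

B, E, G

DFS with gray/black marking from E:
E gray
  C gray
    A gray
    A black
  C black
  E→A: A black — skip
  F gray
    F→C: C black — skip
    H gray
      H→A: A black — skip
    H black
  F black
  G gray
    D gray
      D→H: H black — skip
      D→A: A black — skip
    D black
    B gray
      I gray
      I black
      B→C: C black — skip
      B→E: E is gray → back edge
Back edge closes the cycle E → G → B → E; its vertices are {B, E, G}.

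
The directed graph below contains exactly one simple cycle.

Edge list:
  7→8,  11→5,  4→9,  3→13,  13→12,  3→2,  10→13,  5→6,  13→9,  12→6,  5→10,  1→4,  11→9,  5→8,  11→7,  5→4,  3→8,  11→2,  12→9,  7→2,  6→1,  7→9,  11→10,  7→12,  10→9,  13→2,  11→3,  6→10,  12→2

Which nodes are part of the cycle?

DFS with gray/black marking from 6:
6 gray
  1 gray
    4 gray
      9 gray
      9 black
    4 black
  1 black
  10 gray
    10→9: 9 black — skip
    13 gray
      2 gray
      2 black
      13→9: 9 black — skip
      12 gray
        12→9: 9 black — skip
        12→2: 2 black — skip
        12→6: 6 is gray → back edge
Back edge closes the cycle 6 → 10 → 13 → 12 → 6; its vertices are {6, 10, 12, 13}.

6, 10, 12, 13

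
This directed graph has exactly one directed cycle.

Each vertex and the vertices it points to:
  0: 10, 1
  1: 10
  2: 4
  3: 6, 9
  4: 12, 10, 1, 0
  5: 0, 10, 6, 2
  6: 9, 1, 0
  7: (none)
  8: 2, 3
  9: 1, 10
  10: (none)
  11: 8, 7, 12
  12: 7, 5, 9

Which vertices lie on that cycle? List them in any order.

2, 4, 5, 12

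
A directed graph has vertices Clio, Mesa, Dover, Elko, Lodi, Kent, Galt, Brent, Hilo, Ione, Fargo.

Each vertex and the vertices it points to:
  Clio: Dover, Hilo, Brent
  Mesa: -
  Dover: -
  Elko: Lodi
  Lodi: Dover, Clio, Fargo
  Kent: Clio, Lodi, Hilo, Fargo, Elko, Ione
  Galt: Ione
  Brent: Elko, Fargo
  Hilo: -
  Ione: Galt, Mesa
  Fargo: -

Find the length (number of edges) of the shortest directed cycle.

2

For each vertex v, BFS finds the shortest path from v back to v.
The shortest such closed walk is Ione → Galt → Ione, length 2.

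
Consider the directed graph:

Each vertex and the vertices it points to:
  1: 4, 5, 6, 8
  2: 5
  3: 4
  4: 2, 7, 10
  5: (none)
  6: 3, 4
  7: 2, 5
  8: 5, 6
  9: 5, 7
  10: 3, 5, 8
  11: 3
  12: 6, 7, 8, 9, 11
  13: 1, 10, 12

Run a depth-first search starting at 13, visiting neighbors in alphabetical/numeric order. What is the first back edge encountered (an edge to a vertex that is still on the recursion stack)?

3->4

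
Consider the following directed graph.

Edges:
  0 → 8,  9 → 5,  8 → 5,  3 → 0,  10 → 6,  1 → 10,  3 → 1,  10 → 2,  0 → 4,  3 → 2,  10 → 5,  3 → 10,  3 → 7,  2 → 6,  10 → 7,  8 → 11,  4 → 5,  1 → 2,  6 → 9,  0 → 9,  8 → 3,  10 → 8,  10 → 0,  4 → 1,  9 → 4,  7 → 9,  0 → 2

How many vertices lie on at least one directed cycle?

10

A vertex is on a directed cycle iff it belongs to a strongly connected component of size ≥ 2 (or has a self-loop).
The vertices on cycles are {0, 1, 2, 3, 4, 6, 7, 8, 9, 10} — 10 in total.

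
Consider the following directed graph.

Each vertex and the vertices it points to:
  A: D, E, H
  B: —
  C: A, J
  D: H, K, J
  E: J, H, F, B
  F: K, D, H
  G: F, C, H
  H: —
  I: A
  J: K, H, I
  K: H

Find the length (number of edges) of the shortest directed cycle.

4

For each vertex v, BFS finds the shortest path from v back to v.
The shortest such closed walk is J → I → A → D → J, length 4.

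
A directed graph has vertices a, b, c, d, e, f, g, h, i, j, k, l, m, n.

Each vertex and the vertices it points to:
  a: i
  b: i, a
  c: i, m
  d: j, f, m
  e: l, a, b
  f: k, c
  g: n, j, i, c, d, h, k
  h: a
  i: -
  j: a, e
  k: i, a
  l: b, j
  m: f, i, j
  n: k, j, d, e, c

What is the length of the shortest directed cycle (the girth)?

3

For each vertex v, BFS finds the shortest path from v back to v.
The shortest such closed walk is f → c → m → f, length 3.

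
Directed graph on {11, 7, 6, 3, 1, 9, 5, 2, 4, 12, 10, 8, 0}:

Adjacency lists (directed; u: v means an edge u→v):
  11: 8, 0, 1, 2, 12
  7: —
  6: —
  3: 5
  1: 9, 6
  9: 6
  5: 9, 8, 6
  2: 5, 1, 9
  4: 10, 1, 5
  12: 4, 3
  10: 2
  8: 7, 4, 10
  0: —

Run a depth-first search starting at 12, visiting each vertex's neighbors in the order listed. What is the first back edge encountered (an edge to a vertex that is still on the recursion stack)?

8->4

DFS from 12 (visiting each vertex's neighbors in the order listed); mark gray on enter, black on exit:
12 gray
  4 gray
    10 gray
      2 gray
        5 gray
          9 gray
            6 gray
            6 black
          9 black
          8 gray
            7 gray
            7 black
            8→4: 4 is gray → back edge
First back edge: 8 → 4.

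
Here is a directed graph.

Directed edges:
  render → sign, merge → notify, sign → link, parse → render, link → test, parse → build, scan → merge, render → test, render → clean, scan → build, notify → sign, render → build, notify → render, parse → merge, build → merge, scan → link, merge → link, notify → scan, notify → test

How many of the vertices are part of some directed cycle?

5

A vertex is on a directed cycle iff it belongs to a strongly connected component of size ≥ 2 (or has a self-loop).
The vertices on cycles are {scan, build, merge, notify, render} — 5 in total.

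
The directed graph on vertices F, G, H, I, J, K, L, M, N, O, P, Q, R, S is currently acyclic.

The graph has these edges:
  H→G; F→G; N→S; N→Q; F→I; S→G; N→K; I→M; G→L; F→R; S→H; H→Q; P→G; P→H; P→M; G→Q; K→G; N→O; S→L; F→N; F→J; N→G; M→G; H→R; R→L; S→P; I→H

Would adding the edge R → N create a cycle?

Adding R→N creates a cycle iff N can already reach R.
Path from N: N → S → H → R.
So N → … → R → N is a cycle.

Yes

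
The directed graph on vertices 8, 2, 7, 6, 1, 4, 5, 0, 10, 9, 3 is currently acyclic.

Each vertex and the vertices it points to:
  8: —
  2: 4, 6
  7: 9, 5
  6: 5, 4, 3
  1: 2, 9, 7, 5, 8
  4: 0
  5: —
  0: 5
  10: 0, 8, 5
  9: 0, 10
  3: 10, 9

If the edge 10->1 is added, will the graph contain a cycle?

Adding 10→1 creates a cycle iff 1 can already reach 10.
Path from 1: 1 → 9 → 10.
So 1 → … → 10 → 1 is a cycle.

Yes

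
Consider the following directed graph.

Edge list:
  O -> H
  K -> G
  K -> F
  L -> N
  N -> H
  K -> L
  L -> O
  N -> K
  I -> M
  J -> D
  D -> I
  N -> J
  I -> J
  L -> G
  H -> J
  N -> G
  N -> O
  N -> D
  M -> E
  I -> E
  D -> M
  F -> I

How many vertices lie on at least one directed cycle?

6

A vertex is on a directed cycle iff it belongs to a strongly connected component of size ≥ 2 (or has a self-loop).
The vertices on cycles are {D, I, J, K, L, N} — 6 in total.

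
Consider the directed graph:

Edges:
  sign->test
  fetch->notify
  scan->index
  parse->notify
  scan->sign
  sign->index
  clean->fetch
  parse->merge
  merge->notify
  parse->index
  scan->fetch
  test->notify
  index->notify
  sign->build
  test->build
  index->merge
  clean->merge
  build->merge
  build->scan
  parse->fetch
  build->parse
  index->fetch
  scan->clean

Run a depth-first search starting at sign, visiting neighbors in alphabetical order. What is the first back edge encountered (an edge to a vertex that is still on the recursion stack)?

DFS from sign (visiting neighbors in alphabetical order); mark gray on enter, black on exit:
sign gray
  build gray
    merge gray
      notify gray
      notify black
    merge black
    parse gray
      fetch gray
        fetch→notify: notify black — skip
      fetch black
      index gray
        index→fetch: fetch black — skip
        index→merge: merge black — skip
        index→notify: notify black — skip
      index black
      parse→merge: merge black — skip
      parse→notify: notify black — skip
    parse black
    scan gray
      clean gray
        clean→fetch: fetch black — skip
        clean→merge: merge black — skip
      clean black
      scan→fetch: fetch black — skip
      scan→index: index black — skip
      scan→sign: sign is gray → back edge
First back edge: scan → sign.

scan→sign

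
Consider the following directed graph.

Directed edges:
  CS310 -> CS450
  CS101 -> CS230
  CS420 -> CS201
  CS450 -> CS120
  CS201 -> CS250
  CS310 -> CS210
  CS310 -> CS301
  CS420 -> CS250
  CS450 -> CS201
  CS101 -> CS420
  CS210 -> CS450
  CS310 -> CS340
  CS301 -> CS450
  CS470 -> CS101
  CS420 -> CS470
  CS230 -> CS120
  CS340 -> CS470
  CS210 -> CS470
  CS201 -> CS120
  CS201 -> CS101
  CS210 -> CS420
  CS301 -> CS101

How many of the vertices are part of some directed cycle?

A vertex is on a directed cycle iff it belongs to a strongly connected component of size ≥ 2 (or has a self-loop).
The vertices on cycles are {CS101, CS201, CS420, CS470} — 4 in total.

4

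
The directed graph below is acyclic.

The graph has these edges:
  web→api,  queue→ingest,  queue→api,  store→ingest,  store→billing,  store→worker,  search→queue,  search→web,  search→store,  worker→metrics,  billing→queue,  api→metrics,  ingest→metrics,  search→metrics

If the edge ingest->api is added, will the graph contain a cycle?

No

Adding ingest→api creates a cycle iff api can already reach ingest.
Explore from api: no path reaches ingest. The graph stays acyclic.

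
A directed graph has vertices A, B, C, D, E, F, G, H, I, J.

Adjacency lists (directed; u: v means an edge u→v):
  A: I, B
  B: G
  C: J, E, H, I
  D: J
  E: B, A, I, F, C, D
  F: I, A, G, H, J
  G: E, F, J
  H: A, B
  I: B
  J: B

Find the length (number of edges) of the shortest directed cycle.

For each vertex v, BFS finds the shortest path from v back to v.
The shortest such closed walk is G → F → G, length 2.

2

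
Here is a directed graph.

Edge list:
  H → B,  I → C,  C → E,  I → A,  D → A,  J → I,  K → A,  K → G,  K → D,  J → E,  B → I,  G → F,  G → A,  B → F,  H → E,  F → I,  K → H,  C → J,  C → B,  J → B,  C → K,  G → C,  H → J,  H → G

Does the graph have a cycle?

DFS with white/gray/black marking, starting from H:
H gray
  B gray
    I gray
      C gray
        K gray
          K→H: H is gray → back edge
Back edge found, so a cycle exists: H → B → I → C → K → H.

Yes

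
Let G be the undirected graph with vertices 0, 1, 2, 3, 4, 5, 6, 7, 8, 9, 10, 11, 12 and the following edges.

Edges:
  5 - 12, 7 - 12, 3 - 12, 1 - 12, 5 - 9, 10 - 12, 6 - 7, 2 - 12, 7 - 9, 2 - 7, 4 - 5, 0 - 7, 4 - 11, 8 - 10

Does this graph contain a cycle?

Yes

DFS, tracking each vertex's parent; an edge to a visited non-parent vertex closes a cycle.
Start from 8:
visit 8 (parent –)
  visit 10 (parent 8)
    visit 12 (parent 10)
      visit 3 (parent 12)
        3–12: parent, skip
      visit 7 (parent 12)
        visit 0 (parent 7)
          0–7: parent, skip
        visit 6 (parent 7)
          6–7: parent, skip
        7–12: parent, skip
        visit 2 (parent 7)
          2–12: 12 visited and ≠ parent → cycle
Cycle: 12 – 7 – 2 – 12.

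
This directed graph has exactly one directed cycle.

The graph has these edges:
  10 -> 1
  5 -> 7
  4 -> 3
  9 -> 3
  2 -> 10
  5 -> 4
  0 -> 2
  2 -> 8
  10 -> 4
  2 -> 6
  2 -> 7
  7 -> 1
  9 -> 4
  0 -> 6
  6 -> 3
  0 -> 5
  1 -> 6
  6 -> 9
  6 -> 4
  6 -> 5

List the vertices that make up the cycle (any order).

DFS with gray/black marking from 6:
6 gray
  5 gray
    4 gray
      3 gray
      3 black
    4 black
    7 gray
      1 gray
        1→6: 6 is gray → back edge
Back edge closes the cycle 6 → 5 → 7 → 1 → 6; its vertices are {1, 5, 6, 7}.

1, 5, 6, 7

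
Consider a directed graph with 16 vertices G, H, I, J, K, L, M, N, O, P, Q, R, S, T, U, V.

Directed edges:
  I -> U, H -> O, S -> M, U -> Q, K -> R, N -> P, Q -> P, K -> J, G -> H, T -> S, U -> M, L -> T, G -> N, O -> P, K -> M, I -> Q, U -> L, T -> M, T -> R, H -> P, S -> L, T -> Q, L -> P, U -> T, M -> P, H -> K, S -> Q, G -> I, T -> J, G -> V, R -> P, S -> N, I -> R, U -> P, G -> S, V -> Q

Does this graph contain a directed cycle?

Yes

DFS with white/gray/black marking, starting from V:
V gray
  Q gray
    P gray
    P black
  Q black
V black
G gray
  G→V: V black — skip
  S gray
    N gray
      N→P: P black — skip
    N black
    S→Q: Q black — skip
    L gray
      T gray
        R gray
          R→P: P black — skip
        R black
        T→S: S is gray → back edge
Back edge found, so a cycle exists: S → L → T → S.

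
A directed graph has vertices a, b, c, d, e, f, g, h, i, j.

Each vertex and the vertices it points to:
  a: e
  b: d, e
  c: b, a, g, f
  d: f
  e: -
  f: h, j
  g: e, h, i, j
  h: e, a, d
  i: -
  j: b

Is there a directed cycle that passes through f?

f is on a cycle iff f can reach itself via ≥1 edge.
f → h → d → f — yes.

Yes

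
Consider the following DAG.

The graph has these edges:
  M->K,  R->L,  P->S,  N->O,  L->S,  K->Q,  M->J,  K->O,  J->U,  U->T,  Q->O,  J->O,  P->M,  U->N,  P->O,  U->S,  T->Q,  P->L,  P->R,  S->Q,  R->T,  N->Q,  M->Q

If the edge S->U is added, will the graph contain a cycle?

Adding S→U creates a cycle iff U can already reach S.
Path from U: U → S.
So U → … → S → U is a cycle.

Yes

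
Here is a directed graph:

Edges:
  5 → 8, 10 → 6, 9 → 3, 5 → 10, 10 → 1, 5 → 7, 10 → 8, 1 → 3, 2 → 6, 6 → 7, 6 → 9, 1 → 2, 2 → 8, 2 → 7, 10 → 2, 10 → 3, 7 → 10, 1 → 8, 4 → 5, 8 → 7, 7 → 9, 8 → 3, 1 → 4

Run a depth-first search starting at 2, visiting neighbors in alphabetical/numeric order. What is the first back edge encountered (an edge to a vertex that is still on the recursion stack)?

DFS from 2 (visiting neighbors in alphabetical/numeric order); mark gray on enter, black on exit:
2 gray
  6 gray
    7 gray
      9 gray
        3 gray
        3 black
      9 black
      10 gray
        1 gray
          1→2: 2 is gray → back edge
First back edge: 1 → 2.

1→2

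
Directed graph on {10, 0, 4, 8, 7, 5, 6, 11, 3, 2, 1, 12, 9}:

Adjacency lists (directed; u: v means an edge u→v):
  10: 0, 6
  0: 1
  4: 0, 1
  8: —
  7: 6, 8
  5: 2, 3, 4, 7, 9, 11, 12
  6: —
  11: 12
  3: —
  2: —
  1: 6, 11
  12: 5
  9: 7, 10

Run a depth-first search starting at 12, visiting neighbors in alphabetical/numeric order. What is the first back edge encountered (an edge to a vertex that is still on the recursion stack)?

11→12

DFS from 12 (visiting neighbors in alphabetical/numeric order); mark gray on enter, black on exit:
12 gray
  5 gray
    2 gray
    2 black
    3 gray
    3 black
    4 gray
      0 gray
        1 gray
          6 gray
          6 black
          11 gray
            11→12: 12 is gray → back edge
First back edge: 11 → 12.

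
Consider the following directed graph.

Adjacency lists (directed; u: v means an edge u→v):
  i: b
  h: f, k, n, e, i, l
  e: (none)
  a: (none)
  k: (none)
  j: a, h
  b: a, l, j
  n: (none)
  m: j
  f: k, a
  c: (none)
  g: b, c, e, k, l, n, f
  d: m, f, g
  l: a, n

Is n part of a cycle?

n lies on a cycle iff there is a path from n back to itself.
Exploring from n, it never reaches itself; equivalently, its strongly connected component is a singleton.

No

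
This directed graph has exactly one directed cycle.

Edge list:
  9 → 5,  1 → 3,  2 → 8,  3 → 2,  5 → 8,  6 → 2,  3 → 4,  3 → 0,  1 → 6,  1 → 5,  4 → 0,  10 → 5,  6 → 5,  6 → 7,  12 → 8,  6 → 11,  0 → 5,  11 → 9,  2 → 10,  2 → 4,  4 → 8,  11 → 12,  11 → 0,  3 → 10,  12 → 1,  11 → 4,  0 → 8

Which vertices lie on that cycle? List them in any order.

1, 6, 11, 12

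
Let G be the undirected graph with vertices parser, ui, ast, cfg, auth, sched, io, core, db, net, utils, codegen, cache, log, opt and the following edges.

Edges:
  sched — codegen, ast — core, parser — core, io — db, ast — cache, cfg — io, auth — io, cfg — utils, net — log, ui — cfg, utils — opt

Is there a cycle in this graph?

No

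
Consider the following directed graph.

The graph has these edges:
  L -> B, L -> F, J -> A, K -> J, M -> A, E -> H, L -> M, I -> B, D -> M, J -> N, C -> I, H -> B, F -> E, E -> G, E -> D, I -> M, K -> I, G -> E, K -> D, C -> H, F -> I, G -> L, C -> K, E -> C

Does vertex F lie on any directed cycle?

Yes

F is on a cycle iff F can reach itself via ≥1 edge.
F → E → G → L → F — yes.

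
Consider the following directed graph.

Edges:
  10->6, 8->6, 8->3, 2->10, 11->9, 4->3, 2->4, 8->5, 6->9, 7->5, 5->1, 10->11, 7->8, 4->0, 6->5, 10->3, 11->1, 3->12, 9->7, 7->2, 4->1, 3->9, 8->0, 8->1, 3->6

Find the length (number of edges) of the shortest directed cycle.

4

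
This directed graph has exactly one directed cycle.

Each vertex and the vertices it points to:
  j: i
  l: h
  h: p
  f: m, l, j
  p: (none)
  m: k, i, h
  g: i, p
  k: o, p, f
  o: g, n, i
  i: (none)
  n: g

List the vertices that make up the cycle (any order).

f, k, m

DFS with gray/black marking from f:
f gray
  m gray
    k gray
      o gray
        g gray
          i gray
          i black
          p gray
          p black
        g black
        n gray
          n→g: g black — skip
        n black
        o→i: i black — skip
      o black
      k→p: p black — skip
      k→f: f is gray → back edge
Back edge closes the cycle f → m → k → f; its vertices are {f, k, m}.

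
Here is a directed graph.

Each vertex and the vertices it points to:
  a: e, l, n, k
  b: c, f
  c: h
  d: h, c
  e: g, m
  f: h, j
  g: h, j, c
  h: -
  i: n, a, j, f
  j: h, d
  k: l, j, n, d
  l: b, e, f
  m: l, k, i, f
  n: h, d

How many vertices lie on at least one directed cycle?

6

A vertex is on a directed cycle iff it belongs to a strongly connected component of size ≥ 2 (or has a self-loop).
The vertices on cycles are {a, e, i, k, l, m} — 6 in total.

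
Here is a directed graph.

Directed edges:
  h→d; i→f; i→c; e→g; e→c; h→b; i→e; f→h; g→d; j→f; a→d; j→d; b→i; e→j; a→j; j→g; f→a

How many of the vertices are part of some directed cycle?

7

A vertex is on a directed cycle iff it belongs to a strongly connected component of size ≥ 2 (or has a self-loop).
The vertices on cycles are {a, b, e, f, h, i, j} — 7 in total.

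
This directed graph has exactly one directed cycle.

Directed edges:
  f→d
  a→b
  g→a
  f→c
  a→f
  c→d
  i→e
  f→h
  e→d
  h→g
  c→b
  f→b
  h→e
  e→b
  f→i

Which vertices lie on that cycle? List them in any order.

a, f, g, h

DFS with gray/black marking from g:
g gray
  a gray
    f gray
      d gray
      d black
      b gray
      b black
      i gray
        e gray
          e→b: b black — skip
          e→d: d black — skip
        e black
      i black
      h gray
        h→e: e black — skip
        h→g: g is gray → back edge
Back edge closes the cycle g → a → f → h → g; its vertices are {a, f, g, h}.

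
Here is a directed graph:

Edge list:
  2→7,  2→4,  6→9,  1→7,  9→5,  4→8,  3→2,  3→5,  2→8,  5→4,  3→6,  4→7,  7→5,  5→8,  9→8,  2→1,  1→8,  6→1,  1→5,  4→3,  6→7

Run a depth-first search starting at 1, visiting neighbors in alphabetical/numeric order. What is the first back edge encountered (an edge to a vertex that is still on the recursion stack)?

2->1

DFS from 1 (visiting neighbors in alphabetical/numeric order); mark gray on enter, black on exit:
1 gray
  5 gray
    4 gray
      3 gray
        2 gray
          2→1: 1 is gray → back edge
First back edge: 2 → 1.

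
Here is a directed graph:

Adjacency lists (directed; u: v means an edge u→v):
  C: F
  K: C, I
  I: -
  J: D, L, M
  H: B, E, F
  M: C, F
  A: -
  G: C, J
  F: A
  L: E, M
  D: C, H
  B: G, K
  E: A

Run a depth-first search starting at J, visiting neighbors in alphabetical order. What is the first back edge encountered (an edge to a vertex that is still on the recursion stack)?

G->J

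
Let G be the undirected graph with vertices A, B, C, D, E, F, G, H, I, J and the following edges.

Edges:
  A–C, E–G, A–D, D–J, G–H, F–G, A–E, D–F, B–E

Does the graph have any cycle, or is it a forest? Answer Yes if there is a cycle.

Yes

DFS, tracking each vertex's parent; an edge to a visited non-parent vertex closes a cycle.
Start from B:
visit B (parent –)
  visit E (parent B)
    visit A (parent E)
      visit D (parent A)
        visit F (parent D)
          F–D: parent, skip
          visit G (parent F)
            G–F: parent, skip
            visit H (parent G)
              H–G: parent, skip
            G–E: E visited and ≠ parent → cycle
Cycle: E – A – D – F – G – E.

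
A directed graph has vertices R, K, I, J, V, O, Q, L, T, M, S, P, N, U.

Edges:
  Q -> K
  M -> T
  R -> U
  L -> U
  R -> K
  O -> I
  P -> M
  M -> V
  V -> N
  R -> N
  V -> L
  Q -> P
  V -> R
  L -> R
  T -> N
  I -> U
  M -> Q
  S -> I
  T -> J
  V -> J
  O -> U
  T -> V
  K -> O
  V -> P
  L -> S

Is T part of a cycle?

T is on a cycle iff T can reach itself via ≥1 edge.
T → V → P → M → T — yes.

Yes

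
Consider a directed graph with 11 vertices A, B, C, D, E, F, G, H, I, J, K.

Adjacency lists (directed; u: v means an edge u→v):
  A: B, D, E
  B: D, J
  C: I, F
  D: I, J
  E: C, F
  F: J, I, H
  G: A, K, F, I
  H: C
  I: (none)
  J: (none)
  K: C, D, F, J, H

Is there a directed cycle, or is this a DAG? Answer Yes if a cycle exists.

DFS with white/gray/black marking, starting from J:
J gray
J black
A gray
  B gray
    D gray
      I gray
      I black
      D→J: J black — skip
    D black
    B→J: J black — skip
  B black
  A→D: D black — skip
  E gray
    C gray
      C→I: I black — skip
      F gray
        F→J: J black — skip
        F→I: I black — skip
        H gray
          H→C: C is gray → back edge
Back edge found, so a cycle exists: C → F → H → C.

Yes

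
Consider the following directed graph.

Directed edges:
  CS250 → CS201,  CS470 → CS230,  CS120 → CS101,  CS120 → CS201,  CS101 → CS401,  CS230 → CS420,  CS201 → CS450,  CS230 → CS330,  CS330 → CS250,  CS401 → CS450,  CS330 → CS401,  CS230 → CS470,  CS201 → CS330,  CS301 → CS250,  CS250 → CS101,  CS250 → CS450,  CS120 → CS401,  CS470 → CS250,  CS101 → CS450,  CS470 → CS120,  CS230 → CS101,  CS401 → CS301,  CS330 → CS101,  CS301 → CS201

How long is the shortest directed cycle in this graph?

2

For each vertex v, BFS finds the shortest path from v back to v.
The shortest such closed walk is CS470 → CS230 → CS470, length 2.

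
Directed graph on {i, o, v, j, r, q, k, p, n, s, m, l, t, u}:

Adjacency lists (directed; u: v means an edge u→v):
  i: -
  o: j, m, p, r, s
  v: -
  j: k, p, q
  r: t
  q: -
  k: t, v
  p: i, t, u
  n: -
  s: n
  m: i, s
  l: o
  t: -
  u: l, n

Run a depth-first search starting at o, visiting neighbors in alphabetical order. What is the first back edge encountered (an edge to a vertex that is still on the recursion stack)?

l->o

DFS from o (visiting neighbors in alphabetical order); mark gray on enter, black on exit:
o gray
  j gray
    k gray
      t gray
      t black
      v gray
      v black
    k black
    p gray
      i gray
      i black
      p→t: t black — skip
      u gray
        l gray
          l→o: o is gray → back edge
First back edge: l → o.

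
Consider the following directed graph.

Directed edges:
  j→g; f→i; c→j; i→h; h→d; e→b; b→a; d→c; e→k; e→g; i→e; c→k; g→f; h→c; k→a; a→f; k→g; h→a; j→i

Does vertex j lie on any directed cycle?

Yes

j is on a cycle iff j can reach itself via ≥1 edge.
j → i → h → c → j — yes.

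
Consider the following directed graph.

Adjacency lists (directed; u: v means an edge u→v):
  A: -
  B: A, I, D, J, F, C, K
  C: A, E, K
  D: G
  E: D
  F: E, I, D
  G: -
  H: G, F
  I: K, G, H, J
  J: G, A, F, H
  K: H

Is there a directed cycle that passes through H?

Yes

H is on a cycle iff H can reach itself via ≥1 edge.
H → F → I → H — yes.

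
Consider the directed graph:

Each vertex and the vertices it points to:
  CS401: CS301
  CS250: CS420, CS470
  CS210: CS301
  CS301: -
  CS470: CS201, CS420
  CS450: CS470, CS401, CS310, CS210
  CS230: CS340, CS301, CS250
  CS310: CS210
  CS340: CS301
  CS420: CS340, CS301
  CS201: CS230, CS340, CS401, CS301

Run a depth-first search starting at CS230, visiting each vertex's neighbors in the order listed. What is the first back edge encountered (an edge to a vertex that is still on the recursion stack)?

CS201→CS230

DFS from CS230 (visiting each vertex's neighbors in the order listed); mark gray on enter, black on exit:
CS230 gray
  CS340 gray
    CS301 gray
    CS301 black
  CS340 black
  CS230→CS301: CS301 black — skip
  CS250 gray
    CS420 gray
      CS420→CS340: CS340 black — skip
      CS420→CS301: CS301 black — skip
    CS420 black
    CS470 gray
      CS201 gray
        CS201→CS230: CS230 is gray → back edge
First back edge: CS201 → CS230.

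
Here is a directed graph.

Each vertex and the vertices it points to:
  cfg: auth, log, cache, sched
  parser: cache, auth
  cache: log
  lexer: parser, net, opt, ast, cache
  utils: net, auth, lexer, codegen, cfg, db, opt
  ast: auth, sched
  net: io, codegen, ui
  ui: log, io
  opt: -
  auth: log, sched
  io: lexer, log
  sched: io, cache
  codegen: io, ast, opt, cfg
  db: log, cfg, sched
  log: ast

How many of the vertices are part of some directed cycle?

A vertex is on a directed cycle iff it belongs to a strongly connected component of size ≥ 2 (or has a self-loop).
The vertices on cycles are {io, ui, ast, cfg, log, net, auth, cache, lexer, sched, parser, codegen} — 12 in total.

12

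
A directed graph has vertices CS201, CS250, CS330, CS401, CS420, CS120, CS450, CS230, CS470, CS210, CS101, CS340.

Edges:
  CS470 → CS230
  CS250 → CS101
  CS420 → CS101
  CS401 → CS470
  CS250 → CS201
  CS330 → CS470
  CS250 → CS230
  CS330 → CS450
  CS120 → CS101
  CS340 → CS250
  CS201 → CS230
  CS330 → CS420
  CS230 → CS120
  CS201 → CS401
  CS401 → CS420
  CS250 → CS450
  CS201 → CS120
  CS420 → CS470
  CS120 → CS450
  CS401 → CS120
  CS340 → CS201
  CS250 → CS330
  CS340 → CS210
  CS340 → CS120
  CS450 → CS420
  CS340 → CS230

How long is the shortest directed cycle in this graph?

5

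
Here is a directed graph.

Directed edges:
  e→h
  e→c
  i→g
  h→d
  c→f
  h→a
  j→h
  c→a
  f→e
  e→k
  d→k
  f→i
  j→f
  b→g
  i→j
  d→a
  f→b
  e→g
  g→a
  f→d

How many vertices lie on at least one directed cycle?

A vertex is on a directed cycle iff it belongs to a strongly connected component of size ≥ 2 (or has a self-loop).
The vertices on cycles are {c, e, f, i, j} — 5 in total.

5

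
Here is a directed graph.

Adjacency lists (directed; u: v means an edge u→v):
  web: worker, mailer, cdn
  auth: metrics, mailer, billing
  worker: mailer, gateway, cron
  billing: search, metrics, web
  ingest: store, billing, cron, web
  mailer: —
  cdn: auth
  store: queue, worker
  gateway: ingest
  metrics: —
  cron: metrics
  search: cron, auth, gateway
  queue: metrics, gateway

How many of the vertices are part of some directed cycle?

A vertex is on a directed cycle iff it belongs to a strongly connected component of size ≥ 2 (or has a self-loop).
The vertices on cycles are {cdn, web, auth, queue, store, ingest, search, worker, billing, gateway} — 10 in total.

10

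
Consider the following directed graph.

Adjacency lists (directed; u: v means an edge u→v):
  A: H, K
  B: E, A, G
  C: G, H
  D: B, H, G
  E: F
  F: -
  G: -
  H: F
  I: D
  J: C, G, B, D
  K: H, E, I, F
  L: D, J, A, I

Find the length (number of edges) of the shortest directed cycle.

For each vertex v, BFS finds the shortest path from v back to v.
The shortest such closed walk is I → D → B → A → K → I, length 5.

5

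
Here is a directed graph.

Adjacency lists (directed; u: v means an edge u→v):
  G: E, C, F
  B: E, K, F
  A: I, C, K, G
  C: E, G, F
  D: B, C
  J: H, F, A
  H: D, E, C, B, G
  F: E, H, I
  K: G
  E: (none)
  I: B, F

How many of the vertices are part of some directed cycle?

8

A vertex is on a directed cycle iff it belongs to a strongly connected component of size ≥ 2 (or has a self-loop).
The vertices on cycles are {B, C, D, F, G, H, I, K} — 8 in total.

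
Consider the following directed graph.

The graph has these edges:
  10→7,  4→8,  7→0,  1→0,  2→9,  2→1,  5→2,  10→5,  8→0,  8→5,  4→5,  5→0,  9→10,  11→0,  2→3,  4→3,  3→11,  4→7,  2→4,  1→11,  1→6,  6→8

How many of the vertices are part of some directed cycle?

8

A vertex is on a directed cycle iff it belongs to a strongly connected component of size ≥ 2 (or has a self-loop).
The vertices on cycles are {1, 2, 4, 5, 6, 8, 9, 10} — 8 in total.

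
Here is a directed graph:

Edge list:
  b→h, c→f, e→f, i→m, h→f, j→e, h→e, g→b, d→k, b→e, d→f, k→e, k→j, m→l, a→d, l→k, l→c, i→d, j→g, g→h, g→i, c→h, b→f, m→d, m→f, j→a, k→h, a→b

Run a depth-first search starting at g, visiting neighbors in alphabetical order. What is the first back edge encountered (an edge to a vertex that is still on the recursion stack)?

DFS from g (visiting neighbors in alphabetical order); mark gray on enter, black on exit:
g gray
  b gray
    e gray
      f gray
      f black
    e black
    b→f: f black — skip
    h gray
      h→e: e black — skip
      h→f: f black — skip
    h black
  b black
  g→h: h black — skip
  i gray
    d gray
      d→f: f black — skip
      k gray
        k→e: e black — skip
        k→h: h black — skip
        j gray
          a gray
            a→b: b black — skip
            a→d: d is gray → back edge
First back edge: a → d.

a→d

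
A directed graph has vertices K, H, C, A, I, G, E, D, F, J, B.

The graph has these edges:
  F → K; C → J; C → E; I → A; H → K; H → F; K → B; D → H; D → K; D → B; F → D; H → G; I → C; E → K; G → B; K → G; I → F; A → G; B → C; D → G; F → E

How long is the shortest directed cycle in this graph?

3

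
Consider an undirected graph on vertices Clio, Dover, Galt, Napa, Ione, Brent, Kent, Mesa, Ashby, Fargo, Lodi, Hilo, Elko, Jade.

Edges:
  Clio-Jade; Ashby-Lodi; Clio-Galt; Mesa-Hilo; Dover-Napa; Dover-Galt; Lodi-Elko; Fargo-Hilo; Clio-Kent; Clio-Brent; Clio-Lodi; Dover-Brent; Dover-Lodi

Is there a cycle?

Yes

DFS, tracking each vertex's parent; an edge to a visited non-parent vertex closes a cycle.
Start from Dover:
visit Dover (parent –)
  visit Brent (parent Dover)
    Brent–Dover: parent, skip
    visit Clio (parent Brent)
      visit Kent (parent Clio)
        Kent–Clio: parent, skip
      Clio–Brent: parent, skip
      visit Jade (parent Clio)
        Jade–Clio: parent, skip
      visit Galt (parent Clio)
        Galt–Clio: parent, skip
        Galt–Dover: Dover visited and ≠ parent → cycle
Cycle: Dover – Brent – Clio – Galt – Dover.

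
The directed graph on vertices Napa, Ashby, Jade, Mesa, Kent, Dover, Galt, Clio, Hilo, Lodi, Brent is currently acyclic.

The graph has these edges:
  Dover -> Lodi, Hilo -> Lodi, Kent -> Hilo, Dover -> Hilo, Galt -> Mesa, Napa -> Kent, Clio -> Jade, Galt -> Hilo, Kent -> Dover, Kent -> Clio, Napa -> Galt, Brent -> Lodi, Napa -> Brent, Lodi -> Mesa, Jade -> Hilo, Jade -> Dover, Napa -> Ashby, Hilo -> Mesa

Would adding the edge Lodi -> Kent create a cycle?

Adding Lodi→Kent creates a cycle iff Kent can already reach Lodi.
Path from Kent: Kent → Hilo → Lodi.
So Kent → … → Lodi → Kent is a cycle.

Yes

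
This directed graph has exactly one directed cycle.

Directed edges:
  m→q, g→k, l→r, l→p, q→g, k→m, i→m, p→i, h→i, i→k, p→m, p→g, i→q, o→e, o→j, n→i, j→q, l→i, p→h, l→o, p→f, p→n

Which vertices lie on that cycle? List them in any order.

DFS with gray/black marking from m:
m gray
  q gray
    g gray
      k gray
        k→m: m is gray → back edge
Back edge closes the cycle m → q → g → k → m; its vertices are {g, k, m, q}.

g, k, m, q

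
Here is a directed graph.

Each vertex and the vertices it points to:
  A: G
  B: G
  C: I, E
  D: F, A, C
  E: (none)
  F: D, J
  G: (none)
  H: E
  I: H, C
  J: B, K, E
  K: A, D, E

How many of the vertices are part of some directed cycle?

A vertex is on a directed cycle iff it belongs to a strongly connected component of size ≥ 2 (or has a self-loop).
The vertices on cycles are {C, D, F, I, J, K} — 6 in total.

6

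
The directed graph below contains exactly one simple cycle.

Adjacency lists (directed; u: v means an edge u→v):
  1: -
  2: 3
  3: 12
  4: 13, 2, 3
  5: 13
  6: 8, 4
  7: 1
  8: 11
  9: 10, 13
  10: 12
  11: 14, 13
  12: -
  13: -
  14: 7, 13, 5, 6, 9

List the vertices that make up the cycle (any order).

DFS with gray/black marking from 14:
14 gray
  7 gray
    1 gray
    1 black
  7 black
  13 gray
  13 black
  5 gray
    5→13: 13 black — skip
  5 black
  6 gray
    8 gray
      11 gray
        11→14: 14 is gray → back edge
Back edge closes the cycle 14 → 6 → 8 → 11 → 14; its vertices are {6, 8, 11, 14}.

6, 8, 11, 14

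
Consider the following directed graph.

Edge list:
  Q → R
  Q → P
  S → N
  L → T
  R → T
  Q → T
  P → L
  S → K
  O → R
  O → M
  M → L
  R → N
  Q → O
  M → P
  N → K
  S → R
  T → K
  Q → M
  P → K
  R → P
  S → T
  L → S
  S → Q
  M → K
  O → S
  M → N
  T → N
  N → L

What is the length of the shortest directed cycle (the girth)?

3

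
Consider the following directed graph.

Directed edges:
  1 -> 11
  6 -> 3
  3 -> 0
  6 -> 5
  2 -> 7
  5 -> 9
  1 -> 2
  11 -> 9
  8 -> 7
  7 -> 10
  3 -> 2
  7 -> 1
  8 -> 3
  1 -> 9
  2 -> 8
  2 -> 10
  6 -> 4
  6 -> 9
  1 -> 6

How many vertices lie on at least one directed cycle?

6

A vertex is on a directed cycle iff it belongs to a strongly connected component of size ≥ 2 (or has a self-loop).
The vertices on cycles are {1, 2, 3, 6, 7, 8} — 6 in total.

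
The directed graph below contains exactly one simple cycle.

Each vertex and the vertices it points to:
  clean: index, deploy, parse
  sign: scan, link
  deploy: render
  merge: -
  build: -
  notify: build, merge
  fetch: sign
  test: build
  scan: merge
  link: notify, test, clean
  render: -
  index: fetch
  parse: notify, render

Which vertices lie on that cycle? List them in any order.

link, sign, clean, fetch, index

DFS with gray/black marking from link:
link gray
  notify gray
    build gray
    build black
    merge gray
    merge black
  notify black
  test gray
    test→build: build black — skip
  test black
  clean gray
    index gray
      fetch gray
        sign gray
          scan gray
            scan→merge: merge black — skip
          scan black
          sign→link: link is gray → back edge
Back edge closes the cycle link → clean → index → fetch → sign → link; its vertices are {link, sign, clean, fetch, index}.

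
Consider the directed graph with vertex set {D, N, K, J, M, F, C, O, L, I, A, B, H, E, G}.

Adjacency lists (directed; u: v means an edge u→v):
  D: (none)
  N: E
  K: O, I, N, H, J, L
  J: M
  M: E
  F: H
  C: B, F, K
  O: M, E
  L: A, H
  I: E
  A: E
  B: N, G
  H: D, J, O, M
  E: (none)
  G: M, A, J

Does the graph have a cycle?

No

DFS with white/gray/black marking, starting from M:
M gray
  E gray
  E black
M black
D gray
D black
N gray
  N→E: E black — skip
N black
K gray
  O gray
    O→M: M black — skip
    O→E: E black — skip
  O black
  I gray
    I→E: E black — skip
  I black
  K→N: N black — skip
  H gray
    H→D: D black — skip
    J gray
      J→M: M black — skip
    J black
    H→O: O black — skip
    H→M: M black — skip
  H black
  K→J: J black — skip
  L gray
    A gray
      A→E: E black — skip
    A black
    L→H: H black — skip
  L black
K black
F gray
  F→H: H black — skip
F black
C gray
  B gray
    B→N: N black — skip
    G gray
      G→M: M black — skip
      G→A: A black — skip
      G→J: J black — skip
    G black
  B black
  C→F: F black — skip
  C→K: K black — skip
C black
Every edge goes to a white or black vertex — no back edge, so the graph is acyclic.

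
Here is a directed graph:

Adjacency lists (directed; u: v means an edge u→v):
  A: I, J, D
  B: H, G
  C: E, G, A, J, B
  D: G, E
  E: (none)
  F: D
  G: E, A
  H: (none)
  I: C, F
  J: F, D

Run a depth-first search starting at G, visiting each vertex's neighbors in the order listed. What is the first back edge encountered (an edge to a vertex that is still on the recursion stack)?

C→G

DFS from G (visiting each vertex's neighbors in the order listed); mark gray on enter, black on exit:
G gray
  E gray
  E black
  A gray
    I gray
      C gray
        C→E: E black — skip
        C→G: G is gray → back edge
First back edge: C → G.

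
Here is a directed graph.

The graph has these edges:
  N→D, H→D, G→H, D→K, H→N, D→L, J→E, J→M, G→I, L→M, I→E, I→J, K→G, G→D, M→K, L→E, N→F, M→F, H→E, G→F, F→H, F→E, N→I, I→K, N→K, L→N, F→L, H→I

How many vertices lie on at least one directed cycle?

10

A vertex is on a directed cycle iff it belongs to a strongly connected component of size ≥ 2 (or has a self-loop).
The vertices on cycles are {D, F, G, H, I, J, K, L, M, N} — 10 in total.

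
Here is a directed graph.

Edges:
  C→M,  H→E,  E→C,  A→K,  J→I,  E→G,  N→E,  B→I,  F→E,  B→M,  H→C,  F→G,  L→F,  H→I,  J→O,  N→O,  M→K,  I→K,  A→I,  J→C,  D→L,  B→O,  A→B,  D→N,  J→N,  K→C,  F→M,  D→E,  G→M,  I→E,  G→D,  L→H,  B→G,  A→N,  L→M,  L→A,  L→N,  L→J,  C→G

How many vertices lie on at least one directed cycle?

14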